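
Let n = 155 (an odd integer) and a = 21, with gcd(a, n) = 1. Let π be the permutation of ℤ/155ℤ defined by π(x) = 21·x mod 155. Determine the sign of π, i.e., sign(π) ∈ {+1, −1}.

Orbit of 46 under x↦21x: [46, 36, 136, 66, 146, 121, 61]… (length divides ord_155(21)).
The orbit structure of x ↦ 21x mod 155: 10 orbits of sizes [30, 30, 30, 30, 30, 1, 1, 1, 1, 1].
n − c = 155 − 10 = 145; sign = (−1)^145 = -1.
Zolotarev: (21|155) = -1, matching the cycle-count sign.

-1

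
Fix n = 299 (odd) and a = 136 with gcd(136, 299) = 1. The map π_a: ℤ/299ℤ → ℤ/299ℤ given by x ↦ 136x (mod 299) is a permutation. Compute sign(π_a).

Orbit of 185 under x↦136x: [185, 44, 4, 245, 131, 175, 179]… (length divides ord_299(136)).
The orbit structure of x ↦ 136x mod 299: 5 orbits of sizes [132, 132, 22, 12, 1].
n − c = 299 − 5 = 294; sign = (−1)^294 = +1.
Via Zolotarev, sign(π_{136}) = (136|299) = +1.

+1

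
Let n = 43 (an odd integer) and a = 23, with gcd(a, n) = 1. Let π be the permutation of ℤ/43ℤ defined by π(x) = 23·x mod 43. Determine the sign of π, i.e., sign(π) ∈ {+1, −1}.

Start at x=4: 4 → 6 → 9 → 35 → 31 → 25 → 16 → … (one orbit).
The orbit structure of x ↦ 23x mod 43: 3 orbits of sizes [21, 21, 1].
n − c = 43 − 3 = 40; sign = (−1)^40 = +1.
(23|43)_J = +1 (Zolotarev's lemma cross-check).

+1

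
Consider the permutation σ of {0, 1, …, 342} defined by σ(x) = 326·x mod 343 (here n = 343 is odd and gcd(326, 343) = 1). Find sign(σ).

+1

Orbit of 2 under x↦326x: [2, 309, 235, 121, 1, 326, 289]… (length divides ord_343(326)).
π_326 has 7 disjoint cycles with lengths [147, 147, 21, 21, 3, 3, 1] on {0,…,342}.
sign(π) = (−1)^{n − #cycles} = (−1)^{343−7} = (−1)^336 = +1.
(326|343)_J = +1 (Zolotarev's lemma cross-check).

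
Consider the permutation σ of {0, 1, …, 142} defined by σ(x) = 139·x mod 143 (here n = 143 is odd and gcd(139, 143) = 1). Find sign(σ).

-1

Trace 1: π^k(1) = [1, 139, 16, 79, 113, 120, 92] for k=0..6.
10 cycles of lengths [30, 30, 30, 30, 10, 3, 3, 3, 3, 1].
n − c = 143 − 10 = 133; sign = (−1)^133 = -1.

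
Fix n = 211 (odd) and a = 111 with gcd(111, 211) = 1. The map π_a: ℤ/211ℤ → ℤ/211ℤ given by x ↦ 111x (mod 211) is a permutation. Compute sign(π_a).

Start at x=128: 128 → 71 → 74 → 196 → 23 → 21 → 10 → … (one orbit).
8 cycles of lengths [30, 30, 30, 30, 30, 30, 30, 1].
Σ(ℓ_i−1) = 211−8 = 203; sign = (−1)^203 = -1.
Zolotarev: (111|211) = -1, matching the cycle-count sign.

-1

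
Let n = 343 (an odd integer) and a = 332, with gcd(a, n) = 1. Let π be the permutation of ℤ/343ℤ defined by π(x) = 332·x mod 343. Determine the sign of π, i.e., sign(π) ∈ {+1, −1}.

Trace 218: π^k(218) = [218, 3, 310, 20, 123, 19, 134] for k=0..6.
Cycle lengths of π_332 on ℤ/343ℤ: [294, 42, 6, 1]; 4 cycles in total.
Σ(ℓ_i−1) = 343−4 = 339; sign = (−1)^339 = -1.
Check: (332/343) = -1 by Zolotarev.

-1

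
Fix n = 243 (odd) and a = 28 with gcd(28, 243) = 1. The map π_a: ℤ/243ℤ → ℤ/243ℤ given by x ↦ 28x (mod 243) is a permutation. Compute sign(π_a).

Orbit of 55 under x↦28x: [55, 82, 109, 136, 163, 190, 217]… (length divides ord_243(28)).
The orbit structure of x ↦ 28x mod 243: 63 orbits of sizes [9, 9, 9, 9, 9, 9, 9, 9, 9, 9, 9, 9, 9, 9, 9, 9, 9, 9, 3, 3, 3, 3, 3, 3, 3, 3, 3, 3, 3, 3, 3, 3, 3, 3, 3, 3, 1, 1, 1, 1, 1, 1, 1, 1, 1, 1, 1, 1, 1, 1, 1, 1, 1, 1, 1, 1, 1, 1, 1, 1, 1, 1, 1].
sign(π) = (−1)^{n − #cycles} = (−1)^{243−63} = (−1)^180 = +1.
(28|243)_J = +1 (Zolotarev's lemma cross-check).

+1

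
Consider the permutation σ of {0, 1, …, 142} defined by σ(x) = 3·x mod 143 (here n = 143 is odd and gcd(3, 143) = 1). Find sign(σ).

+1

Trace 27: π^k(27) = [27, 81, 100, 14, 42, 126, 92] for k=0..6.
The orbit structure of x ↦ 3x mod 143: 15 orbits of sizes [15, 15, 15, 15, 15, 15, 15, 15, 5, 5, 3, 3, 3, 3, 1].
143 − 15 = 128 transpositions; sign(π) = (−1)^128 = +1.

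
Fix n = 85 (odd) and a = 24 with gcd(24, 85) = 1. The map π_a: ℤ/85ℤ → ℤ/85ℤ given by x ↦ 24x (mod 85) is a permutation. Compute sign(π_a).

-1

Start at x=36: 36 → 14 → 81 → 74 → 76 → 39 → 1 → … (one orbit).
8 cycles of lengths [16, 16, 16, 16, 16, 2, 2, 1].
8 cycles on 85: each ℓ→(−1)^(ℓ−1), product (−1)^77 = -1.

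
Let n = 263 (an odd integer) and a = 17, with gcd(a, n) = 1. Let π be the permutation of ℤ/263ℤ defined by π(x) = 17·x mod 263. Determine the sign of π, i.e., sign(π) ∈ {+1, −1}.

+1

Start at x=210: 210 → 151 → 200 → 244 → 203 → 32 → 18 → … (one orbit).
The orbit structure of x ↦ 17x mod 263: 3 orbits of sizes [131, 131, 1].
3 cycles on 263: each ℓ→(−1)^(ℓ−1), product (−1)^260 = +1.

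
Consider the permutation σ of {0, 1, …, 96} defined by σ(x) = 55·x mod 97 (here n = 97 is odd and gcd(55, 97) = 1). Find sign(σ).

-1

Start at x=1: 1 → 55 → 18 → 20 → 33 → 69 → 12 → … (one orbit).
Cycle lengths of π_55 on ℤ/97ℤ: [32, 32, 32, 1]; 4 cycles in total.
sign(π) = (−1)^{n − #cycles} = (−1)^{97−4} = (−1)^93 = -1.
Via Zolotarev, sign(π_{55}) = (55|97) = -1.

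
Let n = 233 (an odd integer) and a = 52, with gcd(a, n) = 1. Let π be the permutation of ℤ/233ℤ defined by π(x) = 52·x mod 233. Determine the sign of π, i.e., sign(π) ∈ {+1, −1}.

+1

Orbit of 18 under x↦52x: [18, 4, 208, 98, 203, 71, 197]… (length divides ord_233(52)).
Cycle lengths of π_52 on ℤ/233ℤ: [116, 116, 1]; 3 cycles in total.
n − c = 233 − 3 = 230; sign = (−1)^230 = +1.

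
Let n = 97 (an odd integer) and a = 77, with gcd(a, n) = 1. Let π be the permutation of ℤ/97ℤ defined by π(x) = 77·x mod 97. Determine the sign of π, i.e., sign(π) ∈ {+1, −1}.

-1

Trace 55: π^k(55) = [55, 64, 78, 89, 63, 1, 77] for k=0..6.
The orbit structure of x ↦ 77x mod 97: 4 orbits of sizes [32, 32, 32, 1].
sign(π) = (−1)^{n − #cycles} = (−1)^{97−4} = (−1)^93 = -1.
Check: (77/97) = -1 by Zolotarev.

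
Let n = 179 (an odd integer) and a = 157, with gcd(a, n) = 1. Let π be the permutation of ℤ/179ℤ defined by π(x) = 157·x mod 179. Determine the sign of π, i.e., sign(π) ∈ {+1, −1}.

-1

Orbit of 93 under x↦157x: [93, 102, 83, 143, 76, 118, 89]… (length divides ord_179(157)).
2 cycles of lengths [178, 1].
2 cycles on 179: each ℓ→(−1)^(ℓ−1), product (−1)^177 = -1.
Zolotarev: (157|179) = -1, matching the cycle-count sign.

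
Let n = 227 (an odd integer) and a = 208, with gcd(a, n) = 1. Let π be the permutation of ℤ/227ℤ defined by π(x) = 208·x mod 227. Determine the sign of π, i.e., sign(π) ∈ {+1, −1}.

-1

Orbit of 75 under x↦208x: [75, 164, 62, 184, 136, 140, 64]… (length divides ord_227(208)).
Cycle lengths of π_208 on ℤ/227ℤ: [226, 1]; 2 cycles in total.
Σ(ℓ_i−1) = 227−2 = 225; sign = (−1)^225 = -1.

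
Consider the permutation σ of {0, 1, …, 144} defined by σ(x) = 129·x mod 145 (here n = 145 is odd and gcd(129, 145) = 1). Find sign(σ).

Orbit of 34 under x↦129x: [34, 36, 4, 81, 9, 1, 129]… (length divides ord_145(129)).
Decompose π into cycles: lengths [14, 14, 14, 14, 14, 14, 14, 14, 14, 14, 2, 2, 1] (13 cycles, including the fixed point 0).
sign(π) = (−1)^{n − #cycles} = (−1)^{145−13} = (−1)^132 = +1.
Zolotarev: (129|145) = +1, matching the cycle-count sign.

+1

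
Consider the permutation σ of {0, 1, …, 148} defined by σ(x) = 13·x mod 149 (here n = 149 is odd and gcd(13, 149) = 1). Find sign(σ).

-1

Start at x=4: 4 → 52 → 80 → 146 → 110 → 89 → 114 → … (one orbit).
2 cycles of lengths [148, 1].
2 cycles on 149: each ℓ→(−1)^(ℓ−1), product (−1)^147 = -1.
(13|149)_J = -1 (Zolotarev's lemma cross-check).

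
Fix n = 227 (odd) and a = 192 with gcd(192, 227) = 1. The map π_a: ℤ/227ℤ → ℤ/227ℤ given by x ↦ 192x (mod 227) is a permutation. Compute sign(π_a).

Start at x=160: 160 → 75 → 99 → 167 → 57 → 48 → 136 → … (one orbit).
Cycle type of π: 113×2 + 1; total 3 cycles.
sign(π) = (−1)^{n − #cycles} = (−1)^{227−3} = (−1)^224 = +1.

+1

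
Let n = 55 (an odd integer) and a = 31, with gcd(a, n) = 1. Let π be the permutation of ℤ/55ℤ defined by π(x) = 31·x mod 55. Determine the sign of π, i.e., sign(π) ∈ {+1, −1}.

Trace 16: π^k(16) = [16, 1, 31, 26, 36] for k=0..4.
Decompose π into cycles: lengths [5, 5, 5, 5, 5, 5, 5, 5, 5, 5, 1, 1, 1, 1, 1] (15 cycles, including the fixed point 0).
n − c = 55 − 15 = 40; sign = (−1)^40 = +1.
The Jacobi symbol (31|55) = +1 (Zolotarev) agrees.

+1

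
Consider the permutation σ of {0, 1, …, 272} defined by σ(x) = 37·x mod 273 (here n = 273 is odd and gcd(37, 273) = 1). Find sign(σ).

Orbit of 256 under x↦37x: [256, 190, 205, 214, 1, 37, 4]… (length divides ord_273(37)).
Decompose π into cycles: lengths [12, 12, 12, 12, 12, 12, 12, 12, 12, 12, 12, 12, 12, 12, 12, 12, 12, 12, 12, 12, 12, 3, 3, 3, 3, 3, 3, 1, 1, 1] (30 cycles, including the fixed point 0).
Σ(ℓ_i−1) = 273−30 = 243; sign = (−1)^243 = -1.
Zolotarev: (37|273) = -1, matching the cycle-count sign.

-1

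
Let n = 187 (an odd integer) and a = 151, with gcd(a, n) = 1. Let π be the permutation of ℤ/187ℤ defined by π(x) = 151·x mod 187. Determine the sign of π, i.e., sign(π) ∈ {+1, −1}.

Start at x=128: 128 → 67 → 19 → 64 → 127 → 103 → 32 → … (one orbit).
Decompose π into cycles: lengths [40, 40, 40, 40, 10, 8, 8, 1] (8 cycles, including the fixed point 0).
n − c = 187 − 8 = 179; sign = (−1)^179 = -1.
Via Zolotarev, sign(π_{151}) = (151|187) = -1.

-1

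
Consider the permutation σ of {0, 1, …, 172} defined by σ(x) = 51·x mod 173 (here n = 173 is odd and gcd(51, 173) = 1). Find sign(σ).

Orbit of 142 under x↦51x: [142, 149, 160, 29, 95, 1, 51]… (length divides ord_173(51)).
Cycle type of π: 43×4 + 1; total 5 cycles.
173 − 5 = 168 transpositions; sign(π) = (−1)^168 = +1.

+1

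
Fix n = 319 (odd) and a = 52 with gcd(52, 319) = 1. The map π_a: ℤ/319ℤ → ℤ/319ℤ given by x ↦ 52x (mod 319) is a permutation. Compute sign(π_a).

-1

Orbit of 24 under x↦52x: [24, 291, 139, 210, 74, 20, 83]… (length divides ord_319(52)).
The orbit structure of x ↦ 52x mod 319: 10 orbits of sizes [70, 70, 70, 70, 10, 7, 7, 7, 7, 1].
With 10 cycles on 319 points, sign = (−1)^{319−10} = -1.
Zolotarev: (52|319) = -1, matching the cycle-count sign.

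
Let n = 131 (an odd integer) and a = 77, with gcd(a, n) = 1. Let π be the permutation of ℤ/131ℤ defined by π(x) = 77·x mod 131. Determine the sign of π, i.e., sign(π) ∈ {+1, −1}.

Trace 91: π^k(91) = [91, 64, 81, 80, 3, 100, 102] for k=0..6.
The orbit structure of x ↦ 77x mod 131: 3 orbits of sizes [65, 65, 1].
n − c = 131 − 3 = 128; sign = (−1)^128 = +1.
Via Zolotarev, sign(π_{77}) = (77|131) = +1.

+1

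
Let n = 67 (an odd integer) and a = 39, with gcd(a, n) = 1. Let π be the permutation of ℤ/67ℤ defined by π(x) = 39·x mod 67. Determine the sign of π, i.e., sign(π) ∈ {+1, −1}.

Start at x=22: 22 → 54 → 29 → 59 → 23 → 26 → 9 → … (one orbit).
π_39 has 3 disjoint cycles with lengths [33, 33, 1] on {0,…,66}.
sign(π) = (−1)^{n − #cycles} = (−1)^{67−3} = (−1)^64 = +1.

+1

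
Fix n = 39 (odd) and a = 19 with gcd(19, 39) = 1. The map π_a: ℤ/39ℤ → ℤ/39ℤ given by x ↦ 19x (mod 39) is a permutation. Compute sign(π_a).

-1

Trace 4: π^k(4) = [4, 37, 1, 19, 10, 34, 22] for k=0..6.
The orbit structure of x ↦ 19x mod 39: 6 orbits of sizes [12, 12, 12, 1, 1, 1].
Σ(ℓ_i−1) = 39−6 = 33; sign = (−1)^33 = -1.
Via Zolotarev, sign(π_{19}) = (19|39) = -1.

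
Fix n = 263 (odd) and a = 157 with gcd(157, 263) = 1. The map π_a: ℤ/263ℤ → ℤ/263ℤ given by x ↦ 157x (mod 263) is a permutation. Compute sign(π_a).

+1

Trace 12: π^k(12) = [12, 43, 176, 17, 39, 74, 46] for k=0..6.
3 cycles of lengths [131, 131, 1].
Σ(ℓ_i−1) = 263−3 = 260; sign = (−1)^260 = +1.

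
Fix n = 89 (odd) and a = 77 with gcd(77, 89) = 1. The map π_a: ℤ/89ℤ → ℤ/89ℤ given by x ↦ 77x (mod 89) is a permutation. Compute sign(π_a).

Trace 37: π^k(37) = [37, 1, 77, 55, 52, 88, 12] for k=0..6.
π_77 has 12 disjoint cycles with lengths [8, 8, 8, 8, 8, 8, 8, 8, 8, 8, 8, 1] on {0,…,88}.
sign(π) = (−1)^{n − #cycles} = (−1)^{89−12} = (−1)^77 = -1.
(77|89)_J = -1 (Zolotarev's lemma cross-check).

-1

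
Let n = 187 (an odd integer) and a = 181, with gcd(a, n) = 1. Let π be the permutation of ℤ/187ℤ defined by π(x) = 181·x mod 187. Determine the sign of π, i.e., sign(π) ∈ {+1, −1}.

-1

Orbit of 152 under x↦181x: [152, 23, 49, 80, 81, 75, 111]… (length divides ord_187(181)).
6 cycles of lengths [80, 80, 16, 5, 5, 1].
187 − 6 = 181 transpositions; sign(π) = (−1)^181 = -1.
Check: (181/187) = -1 by Zolotarev.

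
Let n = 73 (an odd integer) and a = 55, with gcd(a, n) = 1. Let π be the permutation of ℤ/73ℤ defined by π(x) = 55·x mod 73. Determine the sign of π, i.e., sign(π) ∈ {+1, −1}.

Orbit of 4 under x↦55x: [4, 1, 55, 32, 8, 2, 37]… (length divides ord_73(55)).
9 cycles of lengths [9, 9, 9, 9, 9, 9, 9, 9, 1].
With 9 cycles on 73 points, sign = (−1)^{73−9} = +1.

+1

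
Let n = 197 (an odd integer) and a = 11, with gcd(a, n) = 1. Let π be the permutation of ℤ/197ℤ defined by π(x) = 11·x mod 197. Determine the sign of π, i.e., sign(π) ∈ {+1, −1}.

-1

Orbit of 139 under x↦11x: [139, 150, 74, 26, 89, 191, 131]… (length divides ord_197(11)).
Decompose π into cycles: lengths [196, 1] (2 cycles, including the fixed point 0).
sign(π) = (−1)^{n − #cycles} = (−1)^{197−2} = (−1)^195 = -1.
Zolotarev: (11|197) = -1, matching the cycle-count sign.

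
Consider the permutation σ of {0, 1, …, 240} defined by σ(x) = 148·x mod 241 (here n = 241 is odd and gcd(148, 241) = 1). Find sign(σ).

Trace 44: π^k(44) = [44, 5, 17, 106, 23, 30, 102] for k=0..6.
π_148 has 4 disjoint cycles with lengths [80, 80, 80, 1] on {0,…,240}.
sign(π) = (−1)^{n − #cycles} = (−1)^{241−4} = (−1)^237 = -1.
Zolotarev: (148|241) = -1, matching the cycle-count sign.

-1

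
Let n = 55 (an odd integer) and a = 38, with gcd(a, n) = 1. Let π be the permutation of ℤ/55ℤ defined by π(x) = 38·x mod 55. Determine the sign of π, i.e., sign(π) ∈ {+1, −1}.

-1

Start at x=47: 47 → 26 → 53 → 34 → 27 → 36 → 48 → … (one orbit).
Cycle lengths of π_38 on ℤ/55ℤ: [20, 20, 5, 5, 4, 1]; 6 cycles in total.
With 6 cycles on 55 points, sign = (−1)^{55−6} = -1.
(38|55)_J = -1 (Zolotarev's lemma cross-check).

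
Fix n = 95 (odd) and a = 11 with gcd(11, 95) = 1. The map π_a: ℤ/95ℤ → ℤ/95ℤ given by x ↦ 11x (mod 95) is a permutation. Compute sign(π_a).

+1

Orbit of 11 under x↦11x: [11, 26, 1]… (length divides ord_95(11)).
The orbit structure of x ↦ 11x mod 95: 35 orbits of sizes [3, 3, 3, 3, 3, 3, 3, 3, 3, 3, 3, 3, 3, 3, 3, 3, 3, 3, 3, 3, 3, 3, 3, 3, 3, 3, 3, 3, 3, 3, 1, 1, 1, 1, 1].
With 35 cycles on 95 points, sign = (−1)^{95−35} = +1.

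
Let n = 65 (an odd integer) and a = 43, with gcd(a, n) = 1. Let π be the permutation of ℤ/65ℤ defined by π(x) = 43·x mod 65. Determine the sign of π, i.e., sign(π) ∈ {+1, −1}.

-1

Trace 17: π^k(17) = [17, 16, 38, 9, 62, 1, 43] for k=0..6.
π_43 has 8 disjoint cycles with lengths [12, 12, 12, 12, 6, 6, 4, 1] on {0,…,64}.
With 8 cycles on 65 points, sign = (−1)^{65−8} = -1.
Zolotarev: (43|65) = -1, matching the cycle-count sign.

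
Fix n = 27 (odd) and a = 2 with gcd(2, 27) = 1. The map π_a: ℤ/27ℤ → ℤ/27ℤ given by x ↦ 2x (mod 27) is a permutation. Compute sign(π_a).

Trace 11: π^k(11) = [11, 22, 17, 7, 14, 1, 2] for k=0..6.
Cycle lengths of π_2 on ℤ/27ℤ: [18, 6, 2, 1]; 4 cycles in total.
27 − 4 = 23 transpositions; sign(π) = (−1)^23 = -1.
(2|27)_J = -1 (Zolotarev's lemma cross-check).

-1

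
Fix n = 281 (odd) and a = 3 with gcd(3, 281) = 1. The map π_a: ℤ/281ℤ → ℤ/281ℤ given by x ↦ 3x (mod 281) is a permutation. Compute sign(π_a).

-1

Start at x=187: 187 → 280 → 278 → 272 → 254 → 200 → 38 → … (one orbit).
Cycle type of π: 280 + 1; total 2 cycles.
Σ(ℓ_i−1) = 281−2 = 279; sign = (−1)^279 = -1.
Check: (3/281) = -1 by Zolotarev.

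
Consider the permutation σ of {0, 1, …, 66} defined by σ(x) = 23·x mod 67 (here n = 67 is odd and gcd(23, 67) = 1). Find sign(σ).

+1

Orbit of 47 under x↦23x: [47, 9, 6, 4, 25, 39, 26]… (length divides ord_67(23)).
Cycle lengths of π_23 on ℤ/67ℤ: [33, 33, 1]; 3 cycles in total.
3 cycles on 67: each ℓ→(−1)^(ℓ−1), product (−1)^64 = +1.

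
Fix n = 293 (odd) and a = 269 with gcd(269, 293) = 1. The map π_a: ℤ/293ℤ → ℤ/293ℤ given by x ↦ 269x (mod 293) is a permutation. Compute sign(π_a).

Start at x=43: 43 → 140 → 156 → 65 → 198 → 229 → 71 → … (one orbit).
Decompose π into cycles: lengths [146, 146, 1] (3 cycles, including the fixed point 0).
sign(π) = (−1)^{n − #cycles} = (−1)^{293−3} = (−1)^290 = +1.

+1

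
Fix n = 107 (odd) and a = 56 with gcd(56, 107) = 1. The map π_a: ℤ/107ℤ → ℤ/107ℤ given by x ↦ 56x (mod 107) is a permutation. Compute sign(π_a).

Trace 105: π^k(105) = [105, 102, 41, 49, 69, 12, 30] for k=0..6.
Cycle type of π: 53×2 + 1; total 3 cycles.
3 cycles on 107: each ℓ→(−1)^(ℓ−1), product (−1)^104 = +1.
Zolotarev: (56|107) = +1, matching the cycle-count sign.

+1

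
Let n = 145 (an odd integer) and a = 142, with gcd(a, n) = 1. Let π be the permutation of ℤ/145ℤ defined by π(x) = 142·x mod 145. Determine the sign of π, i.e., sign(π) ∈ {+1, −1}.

Trace 141: π^k(141) = [141, 12, 109, 108, 111, 102, 129] for k=0..6.
π_142 has 7 disjoint cycles with lengths [28, 28, 28, 28, 28, 4, 1] on {0,…,144}.
Σ(ℓ_i−1) = 145−7 = 138; sign = (−1)^138 = +1.

+1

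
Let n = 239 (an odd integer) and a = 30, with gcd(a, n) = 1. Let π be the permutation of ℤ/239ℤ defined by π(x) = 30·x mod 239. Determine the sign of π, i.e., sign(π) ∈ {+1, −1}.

Orbit of 196 under x↦30x: [196, 144, 18, 62, 187, 113, 44]… (length divides ord_239(30)).
π_30 has 3 disjoint cycles with lengths [119, 119, 1] on {0,…,238}.
Σ(ℓ_i−1) = 239−3 = 236; sign = (−1)^236 = +1.
The Jacobi symbol (30|239) = +1 (Zolotarev) agrees.

+1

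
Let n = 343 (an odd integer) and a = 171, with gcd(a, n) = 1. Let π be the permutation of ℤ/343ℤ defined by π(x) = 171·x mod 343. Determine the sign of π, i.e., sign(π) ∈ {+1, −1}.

-1

Start at x=39: 39 → 152 → 267 → 38 → 324 → 181 → 81 → … (one orbit).
Cycle type of π: 294 + 42 + 6 + 1; total 4 cycles.
343 − 4 = 339 transpositions; sign(π) = (−1)^339 = -1.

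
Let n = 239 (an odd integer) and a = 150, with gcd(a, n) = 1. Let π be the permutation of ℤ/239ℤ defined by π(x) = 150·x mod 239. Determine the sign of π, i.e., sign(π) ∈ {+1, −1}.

+1

Orbit of 174 under x↦150x: [174, 49, 180, 232, 145, 1, 150]… (length divides ord_239(150)).
The orbit structure of x ↦ 150x mod 239: 3 orbits of sizes [119, 119, 1].
239 − 3 = 236 transpositions; sign(π) = (−1)^236 = +1.
The Jacobi symbol (150|239) = +1 (Zolotarev) agrees.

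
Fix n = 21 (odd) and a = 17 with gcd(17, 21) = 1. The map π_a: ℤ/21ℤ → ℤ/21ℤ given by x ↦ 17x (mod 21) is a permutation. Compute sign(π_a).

+1

Start at x=20: 20 → 4 → 5 → 1 → 17 → 16 → 20 (one orbit).
Decompose π into cycles: lengths [6, 6, 6, 2, 1] (5 cycles, including the fixed point 0).
21 − 5 = 16 transpositions; sign(π) = (−1)^16 = +1.
Via Zolotarev, sign(π_{17}) = (17|21) = +1.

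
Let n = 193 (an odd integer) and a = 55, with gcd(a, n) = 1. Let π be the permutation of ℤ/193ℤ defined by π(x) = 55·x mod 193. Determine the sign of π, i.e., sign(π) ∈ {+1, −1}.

Orbit of 130 under x↦55x: [130, 9, 109, 12, 81, 16, 108]… (length divides ord_193(55)).
The orbit structure of x ↦ 55x mod 193: 9 orbits of sizes [24, 24, 24, 24, 24, 24, 24, 24, 1].
n − c = 193 − 9 = 184; sign = (−1)^184 = +1.
Check: (55/193) = +1 by Zolotarev.

+1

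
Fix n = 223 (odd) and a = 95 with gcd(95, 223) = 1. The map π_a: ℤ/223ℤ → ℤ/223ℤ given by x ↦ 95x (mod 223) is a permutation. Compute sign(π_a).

Start at x=193: 193 → 49 → 195 → 16 → 182 → 119 → 155 → … (one orbit).
The orbit structure of x ↦ 95x mod 223: 4 orbits of sizes [74, 74, 74, 1].
4 cycles on 223: each ℓ→(−1)^(ℓ−1), product (−1)^219 = -1.

-1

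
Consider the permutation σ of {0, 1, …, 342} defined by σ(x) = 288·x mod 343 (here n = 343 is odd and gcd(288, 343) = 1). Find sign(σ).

Orbit of 64 under x↦288x: [64, 253, 148, 92, 85, 127, 218]… (length divides ord_343(288)).
Cycle lengths of π_288 on ℤ/343ℤ: [49, 49, 49, 49, 49, 49, 7, 7, 7, 7, 7, 7, 1, 1, 1, 1, 1, 1, 1]; 19 cycles in total.
19 cycles on 343: each ℓ→(−1)^(ℓ−1), product (−1)^324 = +1.

+1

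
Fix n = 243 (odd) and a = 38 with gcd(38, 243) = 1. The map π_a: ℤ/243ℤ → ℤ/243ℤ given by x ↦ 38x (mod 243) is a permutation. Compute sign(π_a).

Trace 191: π^k(191) = [191, 211, 242, 205, 14, 46, 47] for k=0..6.
6 cycles of lengths [162, 54, 18, 6, 2, 1].
Σ(ℓ_i−1) = 243−6 = 237; sign = (−1)^237 = -1.

-1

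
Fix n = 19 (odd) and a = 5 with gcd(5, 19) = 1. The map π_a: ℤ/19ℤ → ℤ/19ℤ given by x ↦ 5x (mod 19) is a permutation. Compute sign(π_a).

Start at x=16: 16 → 4 → 1 → 5 → 6 → 11 → 17 → … (one orbit).
3 cycles of lengths [9, 9, 1].
19 − 3 = 16 transpositions; sign(π) = (−1)^16 = +1.
Via Zolotarev, sign(π_{5}) = (5|19) = +1.

+1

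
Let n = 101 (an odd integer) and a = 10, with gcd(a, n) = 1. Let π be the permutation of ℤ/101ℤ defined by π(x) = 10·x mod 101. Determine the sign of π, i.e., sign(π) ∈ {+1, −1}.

Trace 100: π^k(100) = [100, 91, 1, 10] for k=0..3.
The orbit structure of x ↦ 10x mod 101: 26 orbits of sizes [4, 4, 4, 4, 4, 4, 4, 4, 4, 4, 4, 4, 4, 4, 4, 4, 4, 4, 4, 4, 4, 4, 4, 4, 4, 1].
26 cycles on 101: each ℓ→(−1)^(ℓ−1), product (−1)^75 = -1.

-1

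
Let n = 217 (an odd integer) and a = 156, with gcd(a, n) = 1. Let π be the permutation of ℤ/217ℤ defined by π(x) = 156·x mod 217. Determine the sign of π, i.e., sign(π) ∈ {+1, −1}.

Start at x=1: 1 → 156 → 32 → 1 (one orbit).
Cycle lengths of π_156 on ℤ/217ℤ: [3, 3, 3, 3, 3, 3, 3, 3, 3, 3, 3, 3, 3, 3, 3, 3, 3, 3, 3, 3, 3, 3, 3, 3, 3, 3, 3, 3, 3, 3, 3, 3, 3, 3, 3, 3, 3, 3, 3, 3, 3, 3, 3, 3, 3, 3, 3, 3, 3, 3, 3, 3, 3, 3, 3, 3, 3, 3, 3, 3, 3, 3, 1, 1, 1, 1, 1, 1, 1, 1, 1, 1, 1, 1, 1, 1, 1, 1, 1, 1, 1, 1, 1, 1, 1, 1, 1, 1, 1, 1, 1, 1, 1]; 93 cycles in total.
93 cycles on 217: each ℓ→(−1)^(ℓ−1), product (−1)^124 = +1.
Check: (156/217) = +1 by Zolotarev.

+1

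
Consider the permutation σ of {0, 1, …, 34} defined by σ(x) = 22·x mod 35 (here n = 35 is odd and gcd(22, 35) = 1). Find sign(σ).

Orbit of 29 under x↦22x: [29, 8, 1, 22]… (length divides ord_35(22)).
The orbit structure of x ↦ 22x mod 35: 14 orbits of sizes [4, 4, 4, 4, 4, 4, 4, 1, 1, 1, 1, 1, 1, 1].
sign(π) = (−1)^{n − #cycles} = (−1)^{35−14} = (−1)^21 = -1.
The Jacobi symbol (22|35) = -1 (Zolotarev) agrees.

-1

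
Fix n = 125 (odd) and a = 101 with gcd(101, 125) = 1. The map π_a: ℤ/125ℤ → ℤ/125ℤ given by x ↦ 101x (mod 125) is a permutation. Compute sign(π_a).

+1

Trace 26: π^k(26) = [26, 1, 101, 76, 51] for k=0..4.
Cycle lengths of π_101 on ℤ/125ℤ: [5, 5, 5, 5, 5, 5, 5, 5, 5, 5, 5, 5, 5, 5, 5, 5, 5, 5, 5, 5, 1, 1, 1, 1, 1, 1, 1, 1, 1, 1, 1, 1, 1, 1, 1, 1, 1, 1, 1, 1, 1, 1, 1, 1, 1]; 45 cycles in total.
n − c = 125 − 45 = 80; sign = (−1)^80 = +1.
(101|125)_J = +1 (Zolotarev's lemma cross-check).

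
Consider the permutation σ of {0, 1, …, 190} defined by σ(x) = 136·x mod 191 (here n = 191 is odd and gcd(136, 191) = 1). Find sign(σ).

+1

Trace 154: π^k(154) = [154, 125, 1, 136, 160, 177, 6] for k=0..6.
Decompose π into cycles: lengths [19, 19, 19, 19, 19, 19, 19, 19, 19, 19, 1] (11 cycles, including the fixed point 0).
sign(π) = (−1)^{n − #cycles} = (−1)^{191−11} = (−1)^180 = +1.
Via Zolotarev, sign(π_{136}) = (136|191) = +1.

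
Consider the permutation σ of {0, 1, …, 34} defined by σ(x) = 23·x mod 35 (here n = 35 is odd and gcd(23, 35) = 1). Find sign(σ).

Trace 23: π^k(23) = [23, 4, 22, 16, 18, 29, 2] for k=0..6.
Cycle type of π: 12×2 + 4 + 3×2 + 1; total 6 cycles.
6 cycles on 35: each ℓ→(−1)^(ℓ−1), product (−1)^29 = -1.
The Jacobi symbol (23|35) = -1 (Zolotarev) agrees.

-1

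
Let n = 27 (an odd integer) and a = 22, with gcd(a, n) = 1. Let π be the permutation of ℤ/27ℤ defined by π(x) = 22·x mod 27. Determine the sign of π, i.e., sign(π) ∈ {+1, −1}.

Trace 4: π^k(4) = [4, 7, 19, 13, 16, 1, 22] for k=0..6.
Decompose π into cycles: lengths [9, 9, 3, 3, 1, 1, 1] (7 cycles, including the fixed point 0).
27 − 7 = 20 transpositions; sign(π) = (−1)^20 = +1.
(22|27)_J = +1 (Zolotarev's lemma cross-check).

+1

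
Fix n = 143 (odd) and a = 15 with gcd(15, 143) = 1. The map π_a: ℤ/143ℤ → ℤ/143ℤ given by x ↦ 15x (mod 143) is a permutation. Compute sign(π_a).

Orbit of 103 under x↦15x: [103, 115, 9, 135, 23, 59, 27]… (length divides ord_143(15)).
6 cycles of lengths [60, 60, 12, 5, 5, 1].
6 cycles on 143: each ℓ→(−1)^(ℓ−1), product (−1)^137 = -1.
Zolotarev: (15|143) = -1, matching the cycle-count sign.

-1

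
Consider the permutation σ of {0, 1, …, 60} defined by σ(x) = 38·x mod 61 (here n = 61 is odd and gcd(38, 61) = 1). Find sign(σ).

Start at x=20: 20 → 28 → 27 → 50 → 9 → 37 → 3 → … (one orbit).
Cycle lengths of π_38 on ℤ/61ℤ: [20, 20, 20, 1]; 4 cycles in total.
Σ(ℓ_i−1) = 61−4 = 57; sign = (−1)^57 = -1.

-1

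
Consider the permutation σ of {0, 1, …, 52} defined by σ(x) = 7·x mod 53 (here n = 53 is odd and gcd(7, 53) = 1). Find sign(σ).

Trace 9: π^k(9) = [9, 10, 17, 13, 38, 1, 7] for k=0..6.
The orbit structure of x ↦ 7x mod 53: 3 orbits of sizes [26, 26, 1].
53 − 3 = 50 transpositions; sign(π) = (−1)^50 = +1.
Check: (7/53) = +1 by Zolotarev.

+1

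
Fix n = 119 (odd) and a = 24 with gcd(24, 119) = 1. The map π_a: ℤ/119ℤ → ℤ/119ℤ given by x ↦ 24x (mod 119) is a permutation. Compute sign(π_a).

Orbit of 86 under x↦24x: [86, 41, 32, 54, 106, 45, 9]… (length divides ord_119(24)).
Cycle type of π: 48×2 + 16 + 6 + 1; total 5 cycles.
5 cycles on 119: each ℓ→(−1)^(ℓ−1), product (−1)^114 = +1.
Check: (24/119) = +1 by Zolotarev.

+1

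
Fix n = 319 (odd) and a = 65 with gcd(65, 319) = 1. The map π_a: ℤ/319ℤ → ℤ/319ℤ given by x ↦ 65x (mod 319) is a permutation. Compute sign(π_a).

Trace 1: π^k(1) = [1, 65, 78, 285, 23, 219, 199] for k=0..6.
π_65 has 30 disjoint cycles with lengths [14, 14, 14, 14, 14, 14, 14, 14, 14, 14, 14, 14, 14, 14, 14, 14, 14, 14, 14, 14, 7, 7, 7, 7, 2, 2, 2, 2, 2, 1] on {0,…,318}.
319 − 30 = 289 transpositions; sign(π) = (−1)^289 = -1.
The Jacobi symbol (65|319) = -1 (Zolotarev) agrees.

-1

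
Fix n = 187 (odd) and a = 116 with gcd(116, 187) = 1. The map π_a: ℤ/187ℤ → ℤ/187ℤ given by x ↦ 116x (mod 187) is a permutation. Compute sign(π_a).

+1

Start at x=152: 152 → 54 → 93 → 129 → 4 → 90 → 155 → … (one orbit).
π_116 has 5 disjoint cycles with lengths [80, 80, 16, 10, 1] on {0,…,186}.
187 − 5 = 182 transpositions; sign(π) = (−1)^182 = +1.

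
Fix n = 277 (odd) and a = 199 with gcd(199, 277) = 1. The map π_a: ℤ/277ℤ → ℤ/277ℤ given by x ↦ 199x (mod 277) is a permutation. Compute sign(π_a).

Start at x=183: 183 → 130 → 109 → 85 → 18 → 258 → 97 → … (one orbit).
2 cycles of lengths [276, 1].
n − c = 277 − 2 = 275; sign = (−1)^275 = -1.

-1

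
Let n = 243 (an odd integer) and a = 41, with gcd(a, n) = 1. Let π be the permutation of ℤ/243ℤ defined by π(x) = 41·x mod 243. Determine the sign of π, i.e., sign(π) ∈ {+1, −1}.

Trace 76: π^k(76) = [76, 200, 181, 131, 25, 53, 229] for k=0..6.
π_41 has 6 disjoint cycles with lengths [162, 54, 18, 6, 2, 1] on {0,…,242}.
6 cycles on 243: each ℓ→(−1)^(ℓ−1), product (−1)^237 = -1.
Check: (41/243) = -1 by Zolotarev.

-1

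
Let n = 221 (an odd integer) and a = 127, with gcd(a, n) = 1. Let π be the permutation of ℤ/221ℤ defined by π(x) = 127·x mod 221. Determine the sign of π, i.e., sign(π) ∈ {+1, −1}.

+1

Trace 25: π^k(25) = [25, 81, 121, 118, 179, 191, 168] for k=0..6.
Cycle lengths of π_127 on ℤ/221ℤ: [24, 24, 24, 24, 24, 24, 24, 24, 8, 8, 6, 6, 1]; 13 cycles in total.
With 13 cycles on 221 points, sign = (−1)^{221−13} = +1.
Zolotarev: (127|221) = +1, matching the cycle-count sign.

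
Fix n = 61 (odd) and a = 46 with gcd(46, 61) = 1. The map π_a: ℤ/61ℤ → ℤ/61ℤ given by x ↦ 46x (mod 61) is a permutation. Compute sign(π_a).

+1

Start at x=60: 60 → 15 → 19 → 20 → 5 → 47 → 27 → … (one orbit).
3 cycles of lengths [30, 30, 1].
Σ(ℓ_i−1) = 61−3 = 58; sign = (−1)^58 = +1.
Via Zolotarev, sign(π_{46}) = (46|61) = +1.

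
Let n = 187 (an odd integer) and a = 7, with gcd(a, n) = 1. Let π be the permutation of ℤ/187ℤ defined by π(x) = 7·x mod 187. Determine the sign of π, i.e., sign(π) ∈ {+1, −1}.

Trace 86: π^k(86) = [86, 41, 100, 139, 38, 79, 179] for k=0..6.
Cycle lengths of π_7 on ℤ/187ℤ: [80, 80, 16, 10, 1]; 5 cycles in total.
187 − 5 = 182 transpositions; sign(π) = (−1)^182 = +1.

+1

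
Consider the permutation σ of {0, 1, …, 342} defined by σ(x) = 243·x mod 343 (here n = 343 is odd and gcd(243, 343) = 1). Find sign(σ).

-1

Orbit of 201 under x↦243x: [201, 137, 20, 58, 31, 330, 271]… (length divides ord_343(243)).
Cycle lengths of π_243 on ℤ/343ℤ: [294, 42, 6, 1]; 4 cycles in total.
n − c = 343 − 4 = 339; sign = (−1)^339 = -1.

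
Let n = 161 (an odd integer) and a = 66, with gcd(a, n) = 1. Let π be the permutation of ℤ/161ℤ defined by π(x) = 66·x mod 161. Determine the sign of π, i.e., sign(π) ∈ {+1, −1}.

+1

Start at x=125: 125 → 39 → 159 → 29 → 143 → 100 → 160 → … (one orbit).
The orbit structure of x ↦ 66x mod 161: 5 orbits of sizes [66, 66, 22, 6, 1].
161 − 5 = 156 transpositions; sign(π) = (−1)^156 = +1.
Via Zolotarev, sign(π_{66}) = (66|161) = +1.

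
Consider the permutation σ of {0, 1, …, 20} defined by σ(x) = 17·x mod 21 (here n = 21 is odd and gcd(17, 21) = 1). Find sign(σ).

+1

Start at x=16: 16 → 20 → 4 → 5 → 1 → 17 → 16 (one orbit).
π_17 has 5 disjoint cycles with lengths [6, 6, 6, 2, 1] on {0,…,20}.
sign(π) = (−1)^{n − #cycles} = (−1)^{21−5} = (−1)^16 = +1.
Via Zolotarev, sign(π_{17}) = (17|21) = +1.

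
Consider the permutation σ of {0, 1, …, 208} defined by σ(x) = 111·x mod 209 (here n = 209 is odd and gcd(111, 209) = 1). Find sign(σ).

+1

Start at x=199: 199 → 144 → 100 → 23 → 45 → 188 → 177 → … (one orbit).
Cycle type of π: 9×22 + 1×11; total 33 cycles.
209 − 33 = 176 transpositions; sign(π) = (−1)^176 = +1.
Via Zolotarev, sign(π_{111}) = (111|209) = +1.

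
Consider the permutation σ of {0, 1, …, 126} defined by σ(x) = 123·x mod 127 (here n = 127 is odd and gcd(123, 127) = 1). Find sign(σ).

-1

Orbit of 8 under x↦123x: [8, 95, 1, 123, 16, 63, 2]… (length divides ord_127(123)).
π_123 has 10 disjoint cycles with lengths [14, 14, 14, 14, 14, 14, 14, 14, 14, 1] on {0,…,126}.
sign(π) = (−1)^{n − #cycles} = (−1)^{127−10} = (−1)^117 = -1.
Via Zolotarev, sign(π_{123}) = (123|127) = -1.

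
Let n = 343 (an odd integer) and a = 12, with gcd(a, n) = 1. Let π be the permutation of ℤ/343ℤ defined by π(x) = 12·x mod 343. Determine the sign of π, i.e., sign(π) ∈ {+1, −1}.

-1

Trace 44: π^k(44) = [44, 185, 162, 229, 4, 48, 233] for k=0..6.
Cycle lengths of π_12 on ℤ/343ℤ: [294, 42, 6, 1]; 4 cycles in total.
Σ(ℓ_i−1) = 343−4 = 339; sign = (−1)^339 = -1.
Via Zolotarev, sign(π_{12}) = (12|343) = -1.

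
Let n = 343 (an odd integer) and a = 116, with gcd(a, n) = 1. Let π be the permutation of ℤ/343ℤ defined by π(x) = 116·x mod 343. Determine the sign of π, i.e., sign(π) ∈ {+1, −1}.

+1

Orbit of 79 under x↦116x: [79, 246, 67, 226, 148, 18, 30]… (length divides ord_343(116)).
Cycle type of π: 21×14 + 3×16 + 1; total 31 cycles.
31 cycles on 343: each ℓ→(−1)^(ℓ−1), product (−1)^312 = +1.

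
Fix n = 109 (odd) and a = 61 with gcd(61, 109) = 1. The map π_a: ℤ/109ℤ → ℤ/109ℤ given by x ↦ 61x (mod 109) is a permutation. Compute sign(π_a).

Trace 3: π^k(3) = [3, 74, 45, 20, 21, 82, 97] for k=0..6.
Cycle type of π: 54×2 + 1; total 3 cycles.
With 3 cycles on 109 points, sign = (−1)^{109−3} = +1.

+1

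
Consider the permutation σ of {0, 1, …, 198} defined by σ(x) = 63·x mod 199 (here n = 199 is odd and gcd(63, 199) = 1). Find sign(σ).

+1

Trace 114: π^k(114) = [114, 18, 139, 1, 63, 188, 103] for k=0..6.
Cycle type of π: 11×18 + 1; total 19 cycles.
With 19 cycles on 199 points, sign = (−1)^{199−19} = +1.
(63|199)_J = +1 (Zolotarev's lemma cross-check).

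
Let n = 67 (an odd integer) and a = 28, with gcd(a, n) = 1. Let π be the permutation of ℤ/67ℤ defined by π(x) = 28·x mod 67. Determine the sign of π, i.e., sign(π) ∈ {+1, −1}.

-1

Start at x=44: 44 → 26 → 58 → 16 → 46 → 15 → 18 → … (one orbit).
π_28 has 2 disjoint cycles with lengths [66, 1] on {0,…,66}.
67 − 2 = 65 transpositions; sign(π) = (−1)^65 = -1.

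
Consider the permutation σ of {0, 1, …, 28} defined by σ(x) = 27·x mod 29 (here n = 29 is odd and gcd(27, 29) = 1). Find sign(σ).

-1

Orbit of 3 under x↦27x: [3, 23, 12, 5, 19, 20, 18]… (length divides ord_29(27)).
The orbit structure of x ↦ 27x mod 29: 2 orbits of sizes [28, 1].
With 2 cycles on 29 points, sign = (−1)^{29−2} = -1.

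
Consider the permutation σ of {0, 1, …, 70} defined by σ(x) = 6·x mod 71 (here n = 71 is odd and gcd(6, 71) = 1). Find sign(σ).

+1

Start at x=30: 30 → 38 → 15 → 19 → 43 → 45 → 57 → … (one orbit).
Decompose π into cycles: lengths [35, 35, 1] (3 cycles, including the fixed point 0).
Σ(ℓ_i−1) = 71−3 = 68; sign = (−1)^68 = +1.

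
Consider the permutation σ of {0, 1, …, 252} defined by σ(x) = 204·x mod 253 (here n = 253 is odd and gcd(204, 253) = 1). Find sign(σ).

+1

Start at x=169: 169 → 68 → 210 → 83 → 234 → 172 → 174 → … (one orbit).
Decompose π into cycles: lengths [110, 110, 22, 10, 1] (5 cycles, including the fixed point 0).
n − c = 253 − 5 = 248; sign = (−1)^248 = +1.
Via Zolotarev, sign(π_{204}) = (204|253) = +1.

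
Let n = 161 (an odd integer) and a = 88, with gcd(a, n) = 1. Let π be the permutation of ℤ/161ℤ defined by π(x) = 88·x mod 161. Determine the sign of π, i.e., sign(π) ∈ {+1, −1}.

Trace 109: π^k(109) = [109, 93, 134, 39, 51, 141, 11] for k=0..6.
The orbit structure of x ↦ 88x mod 161: 6 orbits of sizes [66, 66, 22, 3, 3, 1].
With 6 cycles on 161 points, sign = (−1)^{161−6} = -1.

-1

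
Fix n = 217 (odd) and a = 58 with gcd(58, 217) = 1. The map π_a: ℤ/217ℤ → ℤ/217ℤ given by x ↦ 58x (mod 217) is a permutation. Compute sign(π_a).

Start at x=2: 2 → 116 → 1 → 58 → 109 → 29 → 163 → … (one orbit).
Cycle type of π: 30×6 + 10×3 + 3×2 + 1; total 12 cycles.
12 cycles on 217: each ℓ→(−1)^(ℓ−1), product (−1)^205 = -1.

-1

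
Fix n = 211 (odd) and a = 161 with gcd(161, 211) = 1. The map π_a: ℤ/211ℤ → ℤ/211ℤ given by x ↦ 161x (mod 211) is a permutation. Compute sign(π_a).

Trace 101: π^k(101) = [101, 14, 144, 185, 34, 199, 178] for k=0..6.
Cycle type of π: 21×10 + 1; total 11 cycles.
With 11 cycles on 211 points, sign = (−1)^{211−11} = +1.
(161|211)_J = +1 (Zolotarev's lemma cross-check).

+1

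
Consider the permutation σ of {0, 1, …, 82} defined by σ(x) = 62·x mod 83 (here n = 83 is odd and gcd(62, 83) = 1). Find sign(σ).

-1

Orbit of 27 under x↦62x: [27, 14, 38, 32, 75, 2, 41]… (length divides ord_83(62)).
Cycle lengths of π_62 on ℤ/83ℤ: [82, 1]; 2 cycles in total.
Σ(ℓ_i−1) = 83−2 = 81; sign = (−1)^81 = -1.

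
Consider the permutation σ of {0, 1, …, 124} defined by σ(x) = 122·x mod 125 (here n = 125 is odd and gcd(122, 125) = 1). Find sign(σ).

Trace 117: π^k(117) = [117, 24, 53, 91, 102, 69, 43] for k=0..6.
Cycle type of π: 100 + 20 + 4 + 1; total 4 cycles.
Σ(ℓ_i−1) = 125−4 = 121; sign = (−1)^121 = -1.
Via Zolotarev, sign(π_{122}) = (122|125) = -1.

-1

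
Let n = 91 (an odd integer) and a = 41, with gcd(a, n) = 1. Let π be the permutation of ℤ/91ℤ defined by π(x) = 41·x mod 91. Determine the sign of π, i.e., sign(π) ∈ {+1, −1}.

Orbit of 34 under x↦41x: [34, 29, 6, 64, 76, 22, 83]… (length divides ord_91(41)).
Cycle type of π: 12×7 + 2×3 + 1; total 11 cycles.
n − c = 91 − 11 = 80; sign = (−1)^80 = +1.

+1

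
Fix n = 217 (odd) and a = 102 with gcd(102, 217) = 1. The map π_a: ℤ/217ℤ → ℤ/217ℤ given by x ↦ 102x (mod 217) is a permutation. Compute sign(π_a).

+1

Start at x=102: 102 → 205 → 78 → 144 → 149 → 8 → 165 → … (one orbit).
π_102 has 17 disjoint cycles with lengths [15, 15, 15, 15, 15, 15, 15, 15, 15, 15, 15, 15, 15, 15, 3, 3, 1] on {0,…,216}.
sign(π) = (−1)^{n − #cycles} = (−1)^{217−17} = (−1)^200 = +1.
The Jacobi symbol (102|217) = +1 (Zolotarev) agrees.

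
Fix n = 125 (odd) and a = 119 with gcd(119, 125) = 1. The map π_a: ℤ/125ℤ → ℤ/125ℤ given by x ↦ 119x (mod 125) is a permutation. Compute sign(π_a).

+1

Start at x=89: 89 → 91 → 79 → 26 → 94 → 61 → 9 → … (one orbit).
π_119 has 7 disjoint cycles with lengths [50, 50, 10, 10, 2, 2, 1] on {0,…,124}.
n − c = 125 − 7 = 118; sign = (−1)^118 = +1.
Check: (119/125) = +1 by Zolotarev.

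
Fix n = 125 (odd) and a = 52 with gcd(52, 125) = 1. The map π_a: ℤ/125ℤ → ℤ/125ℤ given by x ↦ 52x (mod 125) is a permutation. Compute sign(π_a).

-1

Orbit of 88 under x↦52x: [88, 76, 77, 4, 83, 66, 57]… (length divides ord_125(52)).
The orbit structure of x ↦ 52x mod 125: 4 orbits of sizes [100, 20, 4, 1].
4 cycles on 125: each ℓ→(−1)^(ℓ−1), product (−1)^121 = -1.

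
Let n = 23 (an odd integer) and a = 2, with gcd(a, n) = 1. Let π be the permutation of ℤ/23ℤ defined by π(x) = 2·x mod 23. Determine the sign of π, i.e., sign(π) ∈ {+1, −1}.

+1

Start at x=4: 4 → 8 → 16 → 9 → 18 → 13 → 3 → … (one orbit).
π_2 has 3 disjoint cycles with lengths [11, 11, 1] on {0,…,22}.
23 − 3 = 20 transpositions; sign(π) = (−1)^20 = +1.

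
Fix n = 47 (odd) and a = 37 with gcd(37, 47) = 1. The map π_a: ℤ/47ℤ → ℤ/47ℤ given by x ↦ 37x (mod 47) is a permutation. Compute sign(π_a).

Start at x=18: 18 → 8 → 14 → 1 → 37 → 6 → 34 → … (one orbit).
π_37 has 3 disjoint cycles with lengths [23, 23, 1] on {0,…,46}.
sign(π) = (−1)^{n − #cycles} = (−1)^{47−3} = (−1)^44 = +1.

+1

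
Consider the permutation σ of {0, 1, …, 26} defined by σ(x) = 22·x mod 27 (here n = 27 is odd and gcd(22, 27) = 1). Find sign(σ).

Trace 22: π^k(22) = [22, 25, 10, 4, 7, 19, 13] for k=0..6.
Cycle type of π: 9×2 + 3×2 + 1×3; total 7 cycles.
sign(π) = (−1)^{n − #cycles} = (−1)^{27−7} = (−1)^20 = +1.
Zolotarev: (22|27) = +1, matching the cycle-count sign.

+1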